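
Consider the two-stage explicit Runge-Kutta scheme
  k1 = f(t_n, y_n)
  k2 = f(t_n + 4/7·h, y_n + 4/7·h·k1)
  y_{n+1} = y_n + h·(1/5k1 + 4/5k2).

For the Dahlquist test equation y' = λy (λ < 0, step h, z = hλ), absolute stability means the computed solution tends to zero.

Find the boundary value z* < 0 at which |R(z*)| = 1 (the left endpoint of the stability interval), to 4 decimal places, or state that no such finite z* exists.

left endpoint -2.1875.

On y'=λy, z=hλ:
  k1=λy_n ⇒ h·k1=z·y_n;  k2=λ(1+4/7z)y_n ⇒ h·k2=z(1+4/7z)y_n
  y_{n+1}/y_n = 1 + 1/5z + 4/5z(1+4/7z) = 1 + z + 16/35z²
  ⇒ R(z) = 1 + z + 16/35z².

Solve |R(x)|<1 on ℝ⁻.
x=-0.82: |R|=0.4874
R=1: x+16/35x²=0 ⇒ x=−35/16=-2.1875; min R=1−1/(4·16/35)=0.4531>−1
Confirm numerically:
  x=-1.990: |R|=0.82033 <1
  x=-1.709: |R|=0.62617 <1
  x=-1.187: |R|=0.45710 <1
  x=-1.048: |R|=0.45408 <1
  x=-2.576: |R|=1.45750 >1
  x=-2.535: |R|=1.40270 >1
Interval (-2.1875, 0).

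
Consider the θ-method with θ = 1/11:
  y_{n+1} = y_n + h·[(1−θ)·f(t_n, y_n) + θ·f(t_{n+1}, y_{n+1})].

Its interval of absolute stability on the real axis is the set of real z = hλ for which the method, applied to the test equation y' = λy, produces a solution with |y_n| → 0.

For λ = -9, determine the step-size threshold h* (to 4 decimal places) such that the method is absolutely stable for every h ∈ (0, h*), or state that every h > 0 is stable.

(-2.4444,0); λ=-9 ⇒ h* = (22/9)/9 = 0.2716.

Set f=λy, z=hλ:
  y_{n+1} = y_n + z·[10/11·y_n + 1/11·y_{n+1}] ⇒ (1 − 1/11z)y_{n+1} = (1 + 10/11z)y_n
  so R(z) = (1 + 10/11z)/(1 − 1/11z).

Solve |R(x)|<1 on ℝ⁻.
x=-0.35: |R|=0.6608
R=−1: 1+10/11x = −1+1/11x ⇒ -9/11x=2 ⇒ x=2/(-9/11)=-2.4444
Confirm numerically:
  x=-2.010: |R|=0.69946 <1
  x=-1.797: |R|=0.54466 <1
  x=-1.444: |R|=0.27644 <1
  x=-2.668: |R|=1.14721 >1
  x=-2.474: |R|=1.01974 >1
Interval (-2.4444, 0).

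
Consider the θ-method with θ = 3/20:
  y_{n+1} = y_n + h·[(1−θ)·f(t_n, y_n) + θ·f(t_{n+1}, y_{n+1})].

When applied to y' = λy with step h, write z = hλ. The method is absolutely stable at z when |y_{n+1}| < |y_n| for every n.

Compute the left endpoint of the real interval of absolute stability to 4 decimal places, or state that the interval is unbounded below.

Test eqn y'=λy, z=hλ:
  y_{n+1} = y_n + z·[17/20·y_n + 3/20·y_{n+1}] ⇒ (1 − 3/20z)y_{n+1} = (1 + 17/20z)y_n
  so R(z) = (1 + 17/20z)/(1 − 3/20z).

Solve |R(x)|<1 on ℝ⁻.
x=-1.01: |R|=0.1229
R=−1: 1+17/20x = −1+3/20x ⇒ -7/10x=2 ⇒ x=2/(-7/10)=-2.8571
Confirm numerically:
  x=-2.719: |R|=0.93131 <1
  x=-2.552: |R|=0.84553 <1
  x=-1.677: |R|=0.33994 <1
  x=-1.189: |R|=0.00904 <1
  x=-3.225: |R|=1.17355 >1
  x=-3.133: |R|=1.13137 >1
Interval (-2.8571, 0).

left endpoint -2.8571.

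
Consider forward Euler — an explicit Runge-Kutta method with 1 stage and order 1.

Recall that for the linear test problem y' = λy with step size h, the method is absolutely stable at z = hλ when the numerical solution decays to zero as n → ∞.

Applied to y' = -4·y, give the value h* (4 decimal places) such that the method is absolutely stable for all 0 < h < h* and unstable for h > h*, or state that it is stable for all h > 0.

(-2.0000,0); λ=-4 ⇒ h* = 0.5000.

On y'=λy, z=hλ:
  order 1, 1-stage ⇒ R(z)=1+z
  (e.g. R(-1.32)=-0.32000, |R|=0.32000)

Need |R(x)|<1, x<0.
x=-1.32: |R|=0.3200
|R(-1.33)|=0.3300 |R(-0.8)|=0.2000 |R(-0.65)|=0.3500
Bisect:
  x_lo=-2.5476 |R|=1.5476  x_hi=-0.3121 |R|=0.6879
  mid=-1.42983 |R|=0.42983 →hi
  mid=-1.98869 |R|=0.98869 →hi
  mid=-2.26812 |R|=1.26812 →lo
  mid=-2.12841 |R|=1.12841 →lo
  mid=-2.05855 |R|=1.05855 →lo
  mid=-2.02362 |R|=1.02362 →lo
  mid=-2.00616 |R|=1.00616 →lo
  ...
  [-2.00002,-1.99988] ⇒ x*=-2.0000
Stable set (-2.0000, 0).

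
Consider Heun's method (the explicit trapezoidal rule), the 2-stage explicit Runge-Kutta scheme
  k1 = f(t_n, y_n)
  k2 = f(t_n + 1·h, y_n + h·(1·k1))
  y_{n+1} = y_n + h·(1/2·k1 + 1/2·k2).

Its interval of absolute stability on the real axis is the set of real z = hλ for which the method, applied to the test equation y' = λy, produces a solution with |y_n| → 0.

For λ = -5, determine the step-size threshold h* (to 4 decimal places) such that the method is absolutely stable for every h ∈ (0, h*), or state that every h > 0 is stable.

With y'=λy (z=hλ):
  order 2, 2-stage ⇒ R(z)=1+z+z^2/2
  (e.g. R(-1.38)=0.57220, |R|=0.57220)

Solve |R(x)|<1 on ℝ⁻.
x=-1.38: |R|=0.5722
|R(-1.61)|=0.6861 |R(-0.93)|=0.5025 |R(-0.52)|=0.6152
Bisect:
  x_lo=-2.3078 |R|=1.3551  x_hi=-0.1823 |R|=0.8343
  mid=-1.24505 |R|=0.53002 →hi
  mid=-1.77640 |R|=0.80140 →hi
  mid=-2.04208 |R|=1.04297 →lo
  mid=-1.90924 |R|=0.91336 →hi
  mid=-1.97566 |R|=0.97596 →hi
  mid=-2.00887 |R|=1.00891 →lo
  mid=-1.99227 |R|=0.99230 →hi
  mid=-2.00057 |R|=1.00057 →lo
  ...
  [-2.00005,-1.99992] ⇒ x*=-2.0000
So |R|<1 on (-2.0000, 0).

(-2.0000,0); λ=-5 ⇒ h* = 0.4000.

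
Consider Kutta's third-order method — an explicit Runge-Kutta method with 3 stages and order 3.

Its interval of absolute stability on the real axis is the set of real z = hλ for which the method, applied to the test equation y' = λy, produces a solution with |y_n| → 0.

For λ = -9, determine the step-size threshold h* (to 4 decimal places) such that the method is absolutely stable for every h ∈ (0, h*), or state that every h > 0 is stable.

(-2.5127,0); λ=-9 ⇒ h* = 0.2792.

With y'=λy (z=hλ):
  order 3, 3-stage ⇒ R(z)=1+z+z^2/2+z^3/6
  (e.g. R(-1.39)=0.12845, |R|=0.12845)

Find x<0 with |R(x)|<1.
x=-1.39: |R|=0.1284
|R(-2.36)|=0.7659 |R(-1.65)|=0.0374 |R(-0.94)|=0.3634
Bisect:
  x_lo=-2.8562 |R|=1.6606  x_hi=-0.1019 |R|=0.9031
  mid=-1.47902 |R|=0.07550 →hi
  mid=-2.16759 |R|=0.51575 →hi
  mid=-2.51188 |R|=0.99857 →hi
  mid=-2.68402 |R|=1.30463 →lo
  mid=-2.59795 |R|=1.14568 →lo
  mid=-2.55491 |R|=1.07069 →lo
  mid=-2.53339 |R|=1.03428 →lo
  ...
  [-2.51289,-2.51272] ⇒ x*=-2.5127
So |R|<1 on (-2.5127, 0).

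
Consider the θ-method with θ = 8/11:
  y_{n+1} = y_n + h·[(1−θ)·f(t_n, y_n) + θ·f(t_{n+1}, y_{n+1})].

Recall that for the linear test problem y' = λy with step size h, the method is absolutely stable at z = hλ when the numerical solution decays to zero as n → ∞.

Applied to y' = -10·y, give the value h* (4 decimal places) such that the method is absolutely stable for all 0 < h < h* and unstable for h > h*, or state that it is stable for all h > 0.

Set f=λy, z=hλ:
  y_{n+1} = y_n + z·[3/11·y_n + 8/11·y_{n+1}] ⇒ (1 − 8/11z)y_{n+1} = (1 + 3/11z)y_n
  R(z) = (1 + 3/11z)/(1 − 8/11z).

Boundary: |R(x)|=1, x<0.
x=-1.6: |R|=0.2605
x=-2: |R|=0.1852
x=-10: |R|=0.2088
x=-100: |R|=0.3564
θ=8/11≥1/2 ⇒ |1+3/11x|<|1−8/11x| ∀x<0 ⇒ interval (−∞,0).

(−∞, 0) — no finite endpoint. Any h>0 works for λ=-10.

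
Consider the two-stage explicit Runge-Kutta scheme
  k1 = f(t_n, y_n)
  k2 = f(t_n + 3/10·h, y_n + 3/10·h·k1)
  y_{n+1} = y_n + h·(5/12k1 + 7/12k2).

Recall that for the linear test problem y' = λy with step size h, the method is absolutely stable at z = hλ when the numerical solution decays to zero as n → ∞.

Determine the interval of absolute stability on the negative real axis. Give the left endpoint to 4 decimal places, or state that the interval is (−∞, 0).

Test eqn y'=λy, z=hλ:
  k1=λy_n ⇒ h·k1=z·y_n;  k2=λ(1+3/10z)y_n ⇒ h·k2=z(1+3/10z)y_n
  y_{n+1}/y_n = 1 + 5/12z + 7/12z(1+3/10z) = 1 + z + 7/40z²
  so R(z) = 1 + z + 7/40z².

Solve |R(x)|<1 on ℝ⁻.
x=-1.34: |R|=0.0258
R=1: x+7/40x²=0 ⇒ x=−40/7=-5.7143; min R=1−1/(4·7/40)=-0.4286>−1
Confirm numerically:
  x=-4.317: |R|=0.05561 <1
  x=-3.706: |R|=0.30247 <1
  x=-3.626: |R|=0.32512 <1
  x=-3.109: |R|=0.41747 <1
  x=-6.224: |R|=1.55518 >1
  x=-6.085: |R|=1.39476 >1
Stable set (-5.7143, 0).

(-5.7143, 0).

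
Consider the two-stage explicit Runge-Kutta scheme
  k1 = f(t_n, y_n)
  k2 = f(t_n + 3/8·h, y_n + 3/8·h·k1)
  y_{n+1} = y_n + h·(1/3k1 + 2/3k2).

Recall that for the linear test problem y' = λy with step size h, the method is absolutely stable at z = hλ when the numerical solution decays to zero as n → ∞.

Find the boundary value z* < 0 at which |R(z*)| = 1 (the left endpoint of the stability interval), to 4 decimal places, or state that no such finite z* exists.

With y'=λy (z=hλ):
  k1=λy_n ⇒ h·k1=z·y_n;  k2=λ(1+3/8z)y_n ⇒ h·k2=z(1+3/8z)y_n
  y_{n+1}/y_n = 1 + 1/3z + 2/3z(1+3/8z) = 1 + z + 1/4z²
  so R(z) = 1 + z + 1/4z².

Solve |R(x)|<1 on ℝ⁻.
x=-1.16: |R|=0.1764
R=1: x+1/4x²=0 ⇒ x=−4=-4.0000; min R=1−1/(4·1/4)=0.0000>−1
Confirm numerically:
  x=-3.688: |R|=0.71234 <1
  x=-2.774: |R|=0.14977 <1
  x=-2.306: |R|=0.02341 <1
  x=-1.719: |R|=0.01974 <1
  x=-4.196: |R|=1.20560 >1
  x=-4.115: |R|=1.11831 >1
So |R|<1 on (-4.0000, 0).

left endpoint -4.0000.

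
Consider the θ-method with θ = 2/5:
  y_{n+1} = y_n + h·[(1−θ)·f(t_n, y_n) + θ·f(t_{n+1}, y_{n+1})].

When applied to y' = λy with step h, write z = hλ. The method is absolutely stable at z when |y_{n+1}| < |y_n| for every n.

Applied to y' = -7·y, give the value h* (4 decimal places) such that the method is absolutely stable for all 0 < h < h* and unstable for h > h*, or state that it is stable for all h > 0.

Test eqn y'=λy, z=hλ:
  y_{n+1} = y_n + z·[3/5·y_n + 2/5·y_{n+1}] ⇒ (1 − 2/5z)y_{n+1} = (1 + 3/5z)y_n
  Hence R(z) = (1 + 3/5z)/(1 − 2/5z).

Find x<0 with |R(x)|<1.
x=-1.39: |R|=0.1067
R=−1: 1+3/5x = −1+2/5x ⇒ -1/5x=2 ⇒ x=2/(-1/5)=-10.0000
Confirm numerically:
  x=-8.179: |R|=0.91474 <1
  x=-7.468: |R|=0.87299 <1
  x=-6.824: |R|=0.82969 <1
  x=-10.585: |R|=1.02235 >1
  x=-10.474: |R|=1.01827 >1
  x=-10.184: |R|=1.00725 >1
Interval (-10.0000, 0).

(-10.0000,0); λ=-7 ⇒ h* = (10)/7 = 1.4286.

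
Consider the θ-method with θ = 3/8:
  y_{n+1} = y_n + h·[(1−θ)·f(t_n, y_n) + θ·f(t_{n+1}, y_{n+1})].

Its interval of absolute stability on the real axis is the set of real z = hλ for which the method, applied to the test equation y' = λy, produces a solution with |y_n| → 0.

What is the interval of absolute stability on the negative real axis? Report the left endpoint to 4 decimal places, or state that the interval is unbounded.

On y'=λy, z=hλ:
  y_{n+1} = y_n + z·[5/8·y_n + 3/8·y_{n+1}] ⇒ (1 − 3/8z)y_{n+1} = (1 + 5/8z)y_n
  so R(z) = (1 + 5/8z)/(1 − 3/8z).

Solve |R(x)|<1 on ℝ⁻.
x=-0.98: |R|=0.2834
R=−1: 1+5/8x = −1+3/8x ⇒ -1/4x=2 ⇒ x=2/(-1/4)=-8.0000
Confirm numerically:
  x=-6.906: |R|=0.92381 <1
  x=-5.858: |R|=0.83249 <1
  x=-4.415: |R|=0.66251 <1
  x=-3.406: |R|=0.49566 <1
  x=-8.551: |R|=1.03275 >1
  x=-8.340: |R|=1.02059 >1
  x=-8.235: |R|=1.01437 >1
Interval (-8.0000, 0).

(-8.0000, 0).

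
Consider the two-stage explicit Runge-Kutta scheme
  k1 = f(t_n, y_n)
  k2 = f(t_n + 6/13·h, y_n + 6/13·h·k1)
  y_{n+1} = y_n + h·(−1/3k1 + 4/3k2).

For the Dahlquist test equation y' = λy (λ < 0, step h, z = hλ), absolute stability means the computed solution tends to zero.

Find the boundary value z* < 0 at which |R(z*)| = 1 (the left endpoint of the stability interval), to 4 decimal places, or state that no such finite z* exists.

left endpoint -1.6250.

On y'=λy, z=hλ:
  k1=λy_n ⇒ h·k1=z·y_n;  k2=λ(1+6/13z)y_n ⇒ h·k2=z(1+6/13z)y_n
  y_{n+1}/y_n = 1 − 1/3z + 4/3z(1+6/13z) = 1 + z + 8/13z²
  Hence R(z) = 1 + z + 8/13z².

Solve |R(x)|<1 on ℝ⁻.
x=-1.69: |R|=1.0676
R=1: x+8/13x²=0 ⇒ x=−13/8=-1.6250; min R=1−1/(4·8/13)=0.5938>−1
Confirm numerically:
  x=-1.456: |R|=0.84858 <1
  x=-1.261: |R|=0.71754 <1
  x=-0.970: |R|=0.60902 <1
  x=-2.099: |R|=1.61226 >1
  x=-1.703: |R|=1.08174 >1
So |R|<1 on (-1.6250, 0).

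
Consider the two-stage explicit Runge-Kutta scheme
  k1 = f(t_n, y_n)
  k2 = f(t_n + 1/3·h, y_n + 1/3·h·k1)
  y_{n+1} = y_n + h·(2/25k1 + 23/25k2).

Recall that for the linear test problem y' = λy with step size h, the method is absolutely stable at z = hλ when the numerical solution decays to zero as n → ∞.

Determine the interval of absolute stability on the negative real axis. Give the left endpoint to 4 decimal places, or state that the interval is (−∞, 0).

On y'=λy, z=hλ:
  k1=λy_n ⇒ h·k1=z·y_n;  k2=λ(1+1/3z)y_n ⇒ h·k2=z(1+1/3z)y_n
  y_{n+1}/y_n = 1 + 2/25z + 23/25z(1+1/3z) = 1 + z + 23/75z²
  Hence R(z) = 1 + z + 23/75z².

Find x<0 with |R(x)|<1.
x=-1.65: |R|=0.1849
R=1: x+23/75x²=0 ⇒ x=−75/23=-3.2609; min R=1−1/(4·23/75)=0.1848>−1
Confirm numerically:
  x=-2.896: |R|=0.67596 <1
  x=-2.232: |R|=0.29576 <1
  x=-2.113: |R|=0.25620 <1
  x=-1.474: |R|=0.19229 <1
  x=-3.859: |R|=1.70784 >1
  x=-3.789: |R|=1.61367 >1
  x=-3.671: |R|=1.46171 >1
So |R|<1 on (-3.2609, 0).

(-3.2609, 0).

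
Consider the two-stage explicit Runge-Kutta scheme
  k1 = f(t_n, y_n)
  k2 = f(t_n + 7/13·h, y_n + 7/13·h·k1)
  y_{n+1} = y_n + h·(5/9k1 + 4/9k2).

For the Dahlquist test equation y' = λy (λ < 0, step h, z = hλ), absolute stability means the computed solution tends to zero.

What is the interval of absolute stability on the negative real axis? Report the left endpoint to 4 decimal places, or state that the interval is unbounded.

Set f=λy, z=hλ:
  k1=λy_n ⇒ h·k1=z·y_n;  k2=λ(1+7/13z)y_n ⇒ h·k2=z(1+7/13z)y_n
  y_{n+1}/y_n = 1 + 5/9z + 4/9z(1+7/13z) = 1 + z + 28/117z²
  so R(z) = 1 + z + 28/117z².

Need |R(x)|<1, x<0.
x=-1: |R|=0.2393
R=1: x+28/117x²=0 ⇒ x=−117/28=-4.1786; min R=1−1/(4·28/117)=-0.0446>−1
Confirm numerically:
  x=-3.683: |R|=0.56320 <1
  x=-2.868: |R|=0.10048 <1
  x=-2.435: |R|=0.01604 <1
  x=-2.086: |R|=0.04464 <1
  x=-4.555: |R|=1.41034 >1
  x=-4.272: |R|=1.09552 >1
Stable set (-4.1786, 0).

z∈(-4.1786,0).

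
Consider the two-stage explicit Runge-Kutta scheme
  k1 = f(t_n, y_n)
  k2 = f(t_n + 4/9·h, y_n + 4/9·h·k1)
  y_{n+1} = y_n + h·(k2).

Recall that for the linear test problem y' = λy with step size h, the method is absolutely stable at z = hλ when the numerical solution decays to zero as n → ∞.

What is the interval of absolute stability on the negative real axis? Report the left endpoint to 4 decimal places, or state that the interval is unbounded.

z∈(-2.2500,0).

On y'=λy, z=hλ:
  k1=λy_n ⇒ h·k1=z·y_n;  k2=λ(1+4/9z)y_n ⇒ h·k2=z(1+4/9z)y_n
  y_{n+1}/y_n = 1 + z(1+4/9z) = 1 + z + 4/9z²
  Hence R(z) = 1 + z + 4/9z².

Boundary: |R(x)|=1, x<0.
x=-1.45: |R|=0.4844
R=1: x+4/9x²=0 ⇒ x=−9/4=-2.2500; min R=1−1/(4·4/9)=0.4375>−1
Confirm numerically:
  x=-1.337: |R|=0.45748 <1
  x=-1.123: |R|=0.43750 <1
  x=-0.985: |R|=0.44621 <1
  x=-2.528: |R|=1.31235 >1
  x=-2.475: |R|=1.24750 >1
  x=-2.388: |R|=1.14646 >1
Stable set (-2.2500, 0).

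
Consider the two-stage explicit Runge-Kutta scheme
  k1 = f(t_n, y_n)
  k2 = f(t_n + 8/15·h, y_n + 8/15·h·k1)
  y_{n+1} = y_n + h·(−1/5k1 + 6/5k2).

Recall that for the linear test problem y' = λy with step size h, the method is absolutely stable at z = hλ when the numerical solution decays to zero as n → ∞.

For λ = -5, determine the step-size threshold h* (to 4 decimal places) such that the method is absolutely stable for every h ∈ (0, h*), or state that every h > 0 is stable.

With y'=λy (z=hλ):
  k1=λy_n ⇒ h·k1=z·y_n;  k2=λ(1+8/15z)y_n ⇒ h·k2=z(1+8/15z)y_n
  y_{n+1}/y_n = 1 − 1/5z + 6/5z(1+8/15z) = 1 + z + 16/25z²
  ⇒ R(z) = 1 + z + 16/25z².

Find x<0 with |R(x)|<1.
x=-1.29: |R|=0.7750
R=1: x+16/25x²=0 ⇒ x=−25/16=-1.5625; min R=1−1/(4·16/25)=0.6094>−1
Confirm numerically:
  x=-1.003: |R|=0.64085 <1
  x=-0.994: |R|=0.63834 <1
  x=-0.917: |R|=0.62117 <1
  x=-2.161: |R|=1.82775 >1
  x=-1.967: |R|=1.50922 >1
  x=-1.689: |R|=1.13674 >1
So |R|<1 on (-1.5625, 0).

(-1.5625,0); λ=-5 ⇒ h* = (25/16)/5 = 0.3125.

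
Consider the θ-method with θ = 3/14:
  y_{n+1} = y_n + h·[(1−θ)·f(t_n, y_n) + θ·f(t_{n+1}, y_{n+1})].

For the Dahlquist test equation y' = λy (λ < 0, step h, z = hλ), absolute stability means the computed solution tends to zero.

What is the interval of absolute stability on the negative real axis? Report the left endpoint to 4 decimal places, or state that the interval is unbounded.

(-3.5000, 0).

Test eqn y'=λy, z=hλ:
  y_{n+1} = y_n + z·[11/14·y_n + 3/14·y_{n+1}] ⇒ (1 − 3/14z)y_{n+1} = (1 + 11/14z)y_n
  ⇒ R(z) = (1 + 11/14z)/(1 − 3/14z).

Find x<0 with |R(x)|<1.
x=-0.39: |R|=0.6401
R=−1: 1+11/14x = −1+3/14x ⇒ -4/7x=2 ⇒ x=2/(-4/7)=-3.5000
Confirm numerically:
  x=-2.010: |R|=0.40489 <1
  x=-1.993: |R|=0.39657 <1
  x=-1.666: |R|=0.22771 <1
  x=-3.833: |R|=1.10447 >1
  x=-3.829: |R|=1.10327 >1
Stable set (-3.5000, 0).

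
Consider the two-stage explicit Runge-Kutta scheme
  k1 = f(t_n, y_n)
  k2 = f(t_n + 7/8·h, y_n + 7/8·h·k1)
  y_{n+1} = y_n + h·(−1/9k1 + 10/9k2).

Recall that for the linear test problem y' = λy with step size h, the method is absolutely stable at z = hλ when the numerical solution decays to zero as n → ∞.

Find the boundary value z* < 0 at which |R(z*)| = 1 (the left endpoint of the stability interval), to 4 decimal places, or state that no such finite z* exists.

left endpoint -1.0286.

Set f=λy, z=hλ:
  k1=λy_n ⇒ h·k1=z·y_n;  k2=λ(1+7/8z)y_n ⇒ h·k2=z(1+7/8z)y_n
  y_{n+1}/y_n = 1 − 1/9z + 10/9z(1+7/8z) = 1 + z + 35/36z²
  ⇒ R(z) = 1 + z + 35/36z².

Boundary: |R(x)|=1, x<0.
x=-1.77: |R|=2.2759
R=1: x+35/36x²=0 ⇒ x=−36/35=-1.0286; min R=1−1/(4·35/36)=0.7429>−1
Confirm numerically:
  x=-0.990: |R|=0.96288 <1
  x=-0.817: |R|=0.83195 <1
  x=-0.580: |R|=0.74706 <1
  x=-1.571: |R|=1.82848 >1
  x=-1.153: |R|=1.13948 >1
Interval (-1.0286, 0).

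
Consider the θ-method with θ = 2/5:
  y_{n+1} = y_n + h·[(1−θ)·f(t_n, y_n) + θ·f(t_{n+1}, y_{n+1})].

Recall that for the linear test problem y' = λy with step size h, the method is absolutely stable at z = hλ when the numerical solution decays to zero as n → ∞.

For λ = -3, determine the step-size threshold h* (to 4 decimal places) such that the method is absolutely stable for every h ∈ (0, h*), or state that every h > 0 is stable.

(-10.0000,0); λ=-3 ⇒ h* = (10)/3 = 3.3333.

With y'=λy (z=hλ):
  y_{n+1} = y_n + z·[3/5·y_n + 2/5·y_{n+1}] ⇒ (1 − 2/5z)y_{n+1} = (1 + 3/5z)y_n
  Hence R(z) = (1 + 3/5z)/(1 − 2/5z).

Need |R(x)|<1, x<0.
x=-0.34: |R|=0.7007
R=−1: 1+3/5x = −1+2/5x ⇒ -1/5x=2 ⇒ x=2/(-1/5)=-10.0000
Confirm numerically:
  x=-9.134: |R|=0.96278 <1
  x=-6.783: |R|=0.82673 <1
  x=-6.065: |R|=0.77029 <1
  x=-5.581: |R|=0.72658 <1
  x=-10.272: |R|=1.01065 >1
  x=-10.260: |R|=1.01019 >1
Stable set (-10.0000, 0).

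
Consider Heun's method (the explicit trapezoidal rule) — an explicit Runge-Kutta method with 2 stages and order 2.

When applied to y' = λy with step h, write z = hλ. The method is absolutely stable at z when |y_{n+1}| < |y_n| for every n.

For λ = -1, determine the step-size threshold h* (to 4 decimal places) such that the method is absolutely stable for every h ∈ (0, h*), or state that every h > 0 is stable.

Test eqn y'=λy, z=hλ:
  order 2, 2-stage ⇒ R(z)=1+z+z^2/2
  (e.g. R(-1.35)=0.56125, |R|=0.56125)

Find x<0 with |R(x)|<1.
x=-1.35: |R|=0.5613
|R(-2.16)|=1.1728 |R(-2.14)|=1.1498 |R(-1.44)|=0.5968
Bisect:
  x_lo=-2.5010 |R|=1.6266  x_hi=-0.3317 |R|=0.7233
  mid=-1.41636 |R|=0.58668 →hi
  mid=-1.95870 |R|=0.95955 →hi
  mid=-2.22987 |R|=1.25629 →lo
  mid=-2.09428 |R|=1.09873 →lo
  mid=-2.02649 |R|=1.02684 →lo
  mid=-1.99259 |R|=0.99262 →hi
  mid=-2.00954 |R|=1.00959 →lo
  mid=-2.00107 |R|=1.00107 →lo
  mid=-1.99683 |R|=0.99684 →hi
  ...
  [-2.00001,-1.99988] ⇒ x*=-2.0000
So |R|<1 on (-2.0000, 0).

(-2.0000,0); λ=-1 ⇒ h* = 2.0000.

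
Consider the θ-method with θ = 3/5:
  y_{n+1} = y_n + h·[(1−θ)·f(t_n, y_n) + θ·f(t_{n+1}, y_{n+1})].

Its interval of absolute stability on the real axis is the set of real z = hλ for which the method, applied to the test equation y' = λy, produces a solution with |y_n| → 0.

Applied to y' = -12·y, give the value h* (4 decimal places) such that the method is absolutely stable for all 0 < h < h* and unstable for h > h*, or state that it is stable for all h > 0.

interval (−∞, 0). Any h>0 works for λ=-12.

With y'=λy (z=hλ):
  y_{n+1} = y_n + z·[2/5·y_n + 3/5·y_{n+1}] ⇒ (1 − 3/5z)y_{n+1} = (1 + 2/5z)y_n
  so R(z) = (1 + 2/5z)/(1 − 3/5z).

Need |R(x)|<1, x<0.
x=-1.44: |R|=0.2275
x=-2: |R|=0.0909
x=-10: |R|=0.4286
x=-100: |R|=0.6393
θ=3/5≥1/2 ⇒ |1+2/5x|<|1−3/5x| ∀x<0 ⇒ interval (−∞,0).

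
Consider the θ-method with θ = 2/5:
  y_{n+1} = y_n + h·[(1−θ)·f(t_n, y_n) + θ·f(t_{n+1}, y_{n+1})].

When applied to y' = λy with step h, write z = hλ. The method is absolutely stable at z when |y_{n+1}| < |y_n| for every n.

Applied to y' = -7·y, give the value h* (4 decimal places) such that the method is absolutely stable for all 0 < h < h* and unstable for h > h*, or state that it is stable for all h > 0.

With y'=λy (z=hλ):
  y_{n+1} = y_n + z·[3/5·y_n + 2/5·y_{n+1}] ⇒ (1 − 2/5z)y_{n+1} = (1 + 3/5z)y_n
  Hence R(z) = (1 + 3/5z)/(1 − 2/5z).

Find x<0 with |R(x)|<1.
x=-0.46: |R|=0.6115
R=−1: 1+3/5x = −1+2/5x ⇒ -1/5x=2 ⇒ x=2/(-1/5)=-10.0000
Confirm numerically:
  x=-9.244: |R|=0.96781 <1
  x=-8.240: |R|=0.91806 <1
  x=-4.411: |R|=0.59564 <1
  x=-4.226: |R|=0.57077 <1
  x=-10.363: |R|=1.01411 >1
  x=-10.178: |R|=1.00702 >1
Stable set (-10.0000, 0).

(-10.0000,0); λ=-7 ⇒ h* = (10)/7 = 1.4286.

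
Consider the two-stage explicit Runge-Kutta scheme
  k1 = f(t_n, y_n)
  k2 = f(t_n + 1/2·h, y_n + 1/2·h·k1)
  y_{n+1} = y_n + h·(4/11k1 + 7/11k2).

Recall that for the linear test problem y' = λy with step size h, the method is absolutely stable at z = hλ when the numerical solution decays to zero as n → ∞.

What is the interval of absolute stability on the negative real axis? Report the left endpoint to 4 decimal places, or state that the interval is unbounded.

(-3.1429, 0).

Test eqn y'=λy, z=hλ:
  k1=λy_n ⇒ h·k1=z·y_n;  k2=λ(1+1/2z)y_n ⇒ h·k2=z(1+1/2z)y_n
  y_{n+1}/y_n = 1 + 4/11z + 7/11z(1+1/2z) = 1 + z + 7/22z²
  R(z) = 1 + z + 7/22z².

Need |R(x)|<1, x<0.
x=-1.19: |R|=0.2606
R=1: x+7/22x²=0 ⇒ x=−22/7=-3.1429; min R=1−1/(4·7/22)=0.2143>−1
Confirm numerically:
  x=-2.369: |R|=0.41669 <1
  x=-1.883: |R|=0.24517 <1
  x=-1.382: |R|=0.22570 <1
  x=-1.295: |R|=0.23860 <1
  x=-3.739: |R|=1.70922 >1
  x=-3.632: |R|=1.56527 >1
  x=-3.363: |R|=1.23556 >1
Interval (-3.1429, 0).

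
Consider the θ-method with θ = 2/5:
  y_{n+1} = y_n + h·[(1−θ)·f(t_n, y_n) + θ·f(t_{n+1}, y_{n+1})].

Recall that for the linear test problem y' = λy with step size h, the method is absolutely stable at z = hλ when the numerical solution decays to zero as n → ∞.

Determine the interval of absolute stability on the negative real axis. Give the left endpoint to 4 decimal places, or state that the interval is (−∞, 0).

(-10.0000, 0).

Test eqn y'=λy, z=hλ:
  y_{n+1} = y_n + z·[3/5·y_n + 2/5·y_{n+1}] ⇒ (1 − 2/5z)y_{n+1} = (1 + 3/5z)y_n
  R(z) = (1 + 3/5z)/(1 − 2/5z).

Find x<0 with |R(x)|<1.
x=-0.41: |R|=0.6478
R=−1: 1+3/5x = −1+2/5x ⇒ -1/5x=2 ⇒ x=2/(-1/5)=-10.0000
Confirm numerically:
  x=-9.774: |R|=0.99079 <1
  x=-8.446: |R|=0.92902 <1
  x=-8.007: |R|=0.90516 <1
  x=-5.724: |R|=0.74003 <1
  x=-10.515: |R|=1.01978 >1
  x=-10.411: |R|=1.01592 >1
  x=-10.262: |R|=1.01026 >1
Stable set (-10.0000, 0).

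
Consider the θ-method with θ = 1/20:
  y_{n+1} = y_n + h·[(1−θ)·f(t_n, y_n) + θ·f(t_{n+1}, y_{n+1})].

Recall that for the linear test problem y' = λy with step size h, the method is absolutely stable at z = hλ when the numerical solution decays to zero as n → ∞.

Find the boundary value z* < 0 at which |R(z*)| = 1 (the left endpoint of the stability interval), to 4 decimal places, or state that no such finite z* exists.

With y'=λy (z=hλ):
  y_{n+1} = y_n + z·[19/20·y_n + 1/20·y_{n+1}] ⇒ (1 − 1/20z)y_{n+1} = (1 + 19/20z)y_n
  Hence R(z) = (1 + 19/20z)/(1 − 1/20z).

Boundary: |R(x)|=1, x<0.
x=-1.33: |R|=0.2471
R=−1: 1+19/20x = −1+1/20x ⇒ -9/10x=2 ⇒ x=2/(-9/10)=-2.2222
Confirm numerically:
  x=-1.940: |R|=0.76846 <1
  x=-1.393: |R|=0.30230 <1
  x=-1.107: |R|=0.04894 <1
  x=-2.775: |R|=1.43688 >1
  x=-2.718: |R|=1.39282 >1
Interval (-2.2222, 0).

z* = -2.2222.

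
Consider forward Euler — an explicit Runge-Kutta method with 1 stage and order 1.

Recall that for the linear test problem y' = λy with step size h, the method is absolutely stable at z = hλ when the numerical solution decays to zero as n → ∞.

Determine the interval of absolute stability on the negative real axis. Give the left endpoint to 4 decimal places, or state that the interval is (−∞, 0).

z∈(-2.0000,0).

On y'=λy, z=hλ:
  order 1, 1-stage ⇒ R(z)=1+z
  (e.g. R(-1.34)=-0.34000, |R|=0.34000)

Need |R(x)|<1, x<0.
x=-1.34: |R|=0.3400
|R(-1.88)|=0.8800 |R(-1.79)|=0.7900 |R(-1.14)|=0.1400
Bisect:
  x_lo=-2.7400 |R|=1.7400  x_hi=-0.3297 |R|=0.6703
  mid=-1.53483 |R|=0.53483 →hi
  mid=-2.13739 |R|=1.13739 →lo
  mid=-1.83611 |R|=0.83611 →hi
  mid=-1.98675 |R|=0.98675 →hi
  mid=-2.06207 |R|=1.06207 →lo
  mid=-2.02441 |R|=1.02441 →lo
  mid=-2.00558 |R|=1.00558 →lo
  mid=-1.99617 |R|=0.99617 →hi
  mid=-2.00087 |R|=1.00087 →lo
  mid=-1.99852 |R|=0.99852 →hi
  ...
  [-2.00014,-1.99999] ⇒ x*=-2.0000
Stable set (-2.0000, 0).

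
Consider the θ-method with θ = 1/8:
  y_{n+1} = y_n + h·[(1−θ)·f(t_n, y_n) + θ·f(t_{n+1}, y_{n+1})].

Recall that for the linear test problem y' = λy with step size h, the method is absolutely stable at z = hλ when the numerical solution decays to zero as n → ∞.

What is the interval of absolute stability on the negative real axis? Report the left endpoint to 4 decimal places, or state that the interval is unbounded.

On y'=λy, z=hλ:
  y_{n+1} = y_n + z·[7/8·y_n + 1/8·y_{n+1}] ⇒ (1 − 1/8z)y_{n+1} = (1 + 7/8z)y_n
  Hence R(z) = (1 + 7/8z)/(1 − 1/8z).

Boundary: |R(x)|=1, x<0.
x=-0.36: |R|=0.6555
R=−1: 1+7/8x = −1+1/8x ⇒ -3/4x=2 ⇒ x=2/(-3/4)=-2.6667
Confirm numerically:
  x=-2.377: |R|=0.83251 <1
  x=-2.260: |R|=0.76218 <1
  x=-2.037: |R|=0.62359 <1
  x=-1.215: |R|=0.05480 <1
  x=-2.949: |R|=1.15472 >1
  x=-2.832: |R|=1.09158 >1
  x=-2.791: |R|=1.06913 >1
Interval (-2.6667, 0).

(-2.6667, 0).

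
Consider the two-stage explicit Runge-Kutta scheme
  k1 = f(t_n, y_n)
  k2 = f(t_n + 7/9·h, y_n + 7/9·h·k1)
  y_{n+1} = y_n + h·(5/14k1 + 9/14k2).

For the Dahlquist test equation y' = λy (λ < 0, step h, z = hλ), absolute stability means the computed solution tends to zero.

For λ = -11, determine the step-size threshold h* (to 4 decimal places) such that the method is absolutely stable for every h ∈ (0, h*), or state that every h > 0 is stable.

(-2.0000,0); λ=-11 ⇒ h* = (2)/11 = 0.1818.

With y'=λy (z=hλ):
  k1=λy_n ⇒ h·k1=z·y_n;  k2=λ(1+7/9z)y_n ⇒ h·k2=z(1+7/9z)y_n
  y_{n+1}/y_n = 1 + 5/14z + 9/14z(1+7/9z) = 1 + z + 1/2z²
  Hence R(z) = 1 + z + 1/2z².

Boundary: |R(x)|=1, x<0.
x=-1.14: |R|=0.5098
R=1: x+1/2x²=0 ⇒ x=−2=-2.0000; min R=1−1/(4·1/2)=0.5000>−1
Confirm numerically:
  x=-1.844: |R|=0.85617 <1
  x=-1.575: |R|=0.66531 <1
  x=-0.862: |R|=0.50952 <1
  x=-2.592: |R|=1.76723 >1
  x=-2.565: |R|=1.72461 >1
  x=-2.230: |R|=1.25645 >1
Interval (-2.0000, 0).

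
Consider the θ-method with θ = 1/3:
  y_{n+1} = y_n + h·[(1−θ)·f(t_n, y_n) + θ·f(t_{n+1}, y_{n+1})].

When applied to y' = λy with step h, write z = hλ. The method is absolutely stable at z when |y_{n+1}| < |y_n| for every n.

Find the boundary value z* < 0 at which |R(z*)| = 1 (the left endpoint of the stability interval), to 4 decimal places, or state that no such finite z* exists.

left endpoint -6.0000.

On y'=λy, z=hλ:
  y_{n+1} = y_n + z·[2/3·y_n + 1/3·y_{n+1}] ⇒ (1 − 1/3z)y_{n+1} = (1 + 2/3z)y_n
  ⇒ R(z) = (1 + 2/3z)/(1 − 1/3z).

Find x<0 with |R(x)|<1.
x=-1.14: |R|=0.1739
R=−1: 1+2/3x = −1+1/3x ⇒ -1/3x=2 ⇒ x=2/(-1/3)=-6.0000
Confirm numerically:
  x=-5.229: |R|=0.90631 <1
  x=-4.632: |R|=0.82075 <1
  x=-3.270: |R|=0.56459 <1
  x=-2.822: |R|=0.45414 <1
  x=-6.445: |R|=1.04711 >1
  x=-6.283: |R|=1.03049 >1
So |R|<1 on (-6.0000, 0).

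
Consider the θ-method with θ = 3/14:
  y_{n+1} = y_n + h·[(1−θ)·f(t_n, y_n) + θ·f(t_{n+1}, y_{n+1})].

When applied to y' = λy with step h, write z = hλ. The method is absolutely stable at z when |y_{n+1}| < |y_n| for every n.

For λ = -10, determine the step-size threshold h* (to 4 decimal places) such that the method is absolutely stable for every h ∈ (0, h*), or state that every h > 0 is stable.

(-3.5000,0); λ=-10 ⇒ h* = (7/2)/10 = 0.3500.

Set f=λy, z=hλ:
  y_{n+1} = y_n + z·[11/14·y_n + 3/14·y_{n+1}] ⇒ (1 − 3/14z)y_{n+1} = (1 + 11/14z)y_n
  so R(z) = (1 + 11/14z)/(1 − 3/14z).

Find x<0 with |R(x)|<1.
x=-1.34: |R|=0.0411
R=−1: 1+11/14x = −1+3/14x ⇒ -4/7x=2 ⇒ x=2/(-4/7)=-3.5000
Confirm numerically:
  x=-3.202: |R|=0.89901 <1
  x=-3.166: |R|=0.88629 <1
  x=-1.512: |R|=0.14199 <1
  x=-4.000: |R|=1.15385 >1
  x=-3.951: |R|=1.13956 >1
  x=-3.753: |R|=1.08013 >1
So |R|<1 on (-3.5000, 0).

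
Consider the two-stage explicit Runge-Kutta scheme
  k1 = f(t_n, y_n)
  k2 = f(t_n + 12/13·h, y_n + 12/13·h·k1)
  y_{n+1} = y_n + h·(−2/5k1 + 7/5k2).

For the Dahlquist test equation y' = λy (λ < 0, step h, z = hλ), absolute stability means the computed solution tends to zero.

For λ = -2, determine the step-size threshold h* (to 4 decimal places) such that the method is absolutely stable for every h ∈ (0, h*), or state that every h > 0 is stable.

Set f=λy, z=hλ:
  k1=λy_n ⇒ h·k1=z·y_n;  k2=λ(1+12/13z)y_n ⇒ h·k2=z(1+12/13z)y_n
  y_{n+1}/y_n = 1 − 2/5z + 7/5z(1+12/13z) = 1 + z + 84/65z²
  so R(z) = 1 + z + 84/65z².

Need |R(x)|<1, x<0.
x=-1.15: |R|=1.5591
R=1: x+84/65x²=0 ⇒ x=−65/84=-0.7738; min R=1−1/(4·84/65)=0.8065>−1
Confirm numerically:
  x=-0.509: |R|=0.82581 <1
  x=-0.373: |R|=0.80680 <1
  x=-0.338: |R|=0.80964 <1
  x=-1.362: |R|=2.03529 >1
  x=-0.911: |R|=1.16151 >1
  x=-0.900: |R|=1.14677 >1
Stable set (-0.7738, 0).

(-0.7738,0); λ=-2 ⇒ h* = (65/84)/2 = 0.3869.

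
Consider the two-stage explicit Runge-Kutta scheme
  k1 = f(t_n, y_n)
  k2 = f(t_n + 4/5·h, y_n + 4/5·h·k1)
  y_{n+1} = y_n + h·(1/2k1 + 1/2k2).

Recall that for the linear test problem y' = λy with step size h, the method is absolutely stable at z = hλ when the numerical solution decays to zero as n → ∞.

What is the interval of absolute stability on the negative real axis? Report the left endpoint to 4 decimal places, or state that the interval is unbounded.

(-2.5000, 0).

With y'=λy (z=hλ):
  k1=λy_n ⇒ h·k1=z·y_n;  k2=λ(1+4/5z)y_n ⇒ h·k2=z(1+4/5z)y_n
  y_{n+1}/y_n = 1 + 1/2z + 1/2z(1+4/5z) = 1 + z + 2/5z²
  Hence R(z) = 1 + z + 2/5z².

Boundary: |R(x)|=1, x<0.
x=-1.77: |R|=0.4832
R=1: x+2/5x²=0 ⇒ x=−5/2=-2.5000; min R=1−1/(4·2/5)=0.3750>−1
Confirm numerically:
  x=-2.242: |R|=0.76863 <1
  x=-1.182: |R|=0.37685 <1
  x=-1.164: |R|=0.37796 <1
  x=-2.983: |R|=1.57632 >1
  x=-2.530: |R|=1.03036 >1
Stable set (-2.5000, 0).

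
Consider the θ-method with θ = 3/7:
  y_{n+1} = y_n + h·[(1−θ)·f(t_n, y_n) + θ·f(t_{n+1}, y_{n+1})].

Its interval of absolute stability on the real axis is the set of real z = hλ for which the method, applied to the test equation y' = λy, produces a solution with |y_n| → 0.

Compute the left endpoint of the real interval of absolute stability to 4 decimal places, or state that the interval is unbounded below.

left endpoint -14.0000.

With y'=λy (z=hλ):
  y_{n+1} = y_n + z·[4/7·y_n + 3/7·y_{n+1}] ⇒ (1 − 3/7z)y_{n+1} = (1 + 4/7z)y_n
  ⇒ R(z) = (1 + 4/7z)/(1 − 3/7z).

Need |R(x)|<1, x<0.
x=-1.24: |R|=0.1903
R=−1: 1+4/7x = −1+3/7x ⇒ -1/7x=2 ⇒ x=2/(-1/7)=-14.0000
Confirm numerically:
  x=-13.067: |R|=0.97981 <1
  x=-10.029: |R|=0.89293 <1
  x=-8.704: |R|=0.84006 <1
  x=-14.516: |R|=1.01021 >1
  x=-14.382: |R|=1.00762 >1
  x=-14.093: |R|=1.00189 >1
So |R|<1 on (-14.0000, 0).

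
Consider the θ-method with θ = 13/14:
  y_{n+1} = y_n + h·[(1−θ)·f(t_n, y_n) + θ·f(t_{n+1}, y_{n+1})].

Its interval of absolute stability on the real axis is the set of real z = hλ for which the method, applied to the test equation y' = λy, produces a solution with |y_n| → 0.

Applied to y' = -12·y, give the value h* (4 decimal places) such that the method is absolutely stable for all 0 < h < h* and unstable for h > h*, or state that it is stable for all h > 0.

interval (−∞, 0). Any h>0 works for λ=-12.

Test eqn y'=λy, z=hλ:
  y_{n+1} = y_n + z·[1/14·y_n + 13/14·y_{n+1}] ⇒ (1 − 13/14z)y_{n+1} = (1 + 1/14z)y_n
  R(z) = (1 + 1/14z)/(1 − 13/14z).

Find x<0 with |R(x)|<1.
x=-0.66: |R|=0.5908
x=-2: |R|=0.3000
x=-10: |R|=0.0278
x=-100: |R|=0.0654
θ=13/14≥1/2 ⇒ |1+1/14x|<|1−13/14x| ∀x<0 ⇒ unbounded interval.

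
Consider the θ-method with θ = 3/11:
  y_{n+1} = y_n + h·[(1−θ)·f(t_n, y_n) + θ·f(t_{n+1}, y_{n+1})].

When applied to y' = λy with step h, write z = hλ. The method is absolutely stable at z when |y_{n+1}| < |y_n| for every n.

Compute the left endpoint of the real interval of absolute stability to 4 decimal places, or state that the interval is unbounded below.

z* = -4.4000.

Set f=λy, z=hλ:
  y_{n+1} = y_n + z·[8/11·y_n + 3/11·y_{n+1}] ⇒ (1 − 3/11z)y_{n+1} = (1 + 8/11z)y_n
  so R(z) = (1 + 8/11z)/(1 − 3/11z).

Find x<0 with |R(x)|<1.
x=-0.61: |R|=0.4770
R=−1: 1+8/11x = −1+3/11x ⇒ -5/11x=2 ⇒ x=2/(-5/11)=-4.4000
Confirm numerically:
  x=-2.874: |R|=0.61115 <1
  x=-2.515: |R|=0.49178 <1
  x=-2.464: |R|=0.47368 <1
  x=-2.071: |R|=0.32348 <1
  x=-4.920: |R|=1.10093 >1
  x=-4.902: |R|=1.09764 >1
Stable set (-4.4000, 0).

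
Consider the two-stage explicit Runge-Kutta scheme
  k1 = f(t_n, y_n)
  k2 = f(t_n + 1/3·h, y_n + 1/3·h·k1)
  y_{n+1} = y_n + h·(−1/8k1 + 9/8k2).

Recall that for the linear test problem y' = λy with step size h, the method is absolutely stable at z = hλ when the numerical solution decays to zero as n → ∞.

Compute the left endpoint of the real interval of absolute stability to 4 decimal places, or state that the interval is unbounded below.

z* = -2.6667.

Set f=λy, z=hλ:
  k1=λy_n ⇒ h·k1=z·y_n;  k2=λ(1+1/3z)y_n ⇒ h·k2=z(1+1/3z)y_n
  y_{n+1}/y_n = 1 − 1/8z + 9/8z(1+1/3z) = 1 + z + 3/8z²
  ⇒ R(z) = 1 + z + 3/8z².

Find x<0 with |R(x)|<1.
x=-1.62: |R|=0.3641
R=1: x+3/8x²=0 ⇒ x=−8/3=-2.6667; min R=1−1/(4·3/8)=0.3333>−1
Confirm numerically:
  x=-2.341: |R|=0.71411 <1
  x=-2.317: |R|=0.69618 <1
  x=-2.061: |R|=0.53190 <1
  x=-3.262: |R|=1.72824 >1
  x=-3.010: |R|=1.38754 >1
So |R|<1 on (-2.6667, 0).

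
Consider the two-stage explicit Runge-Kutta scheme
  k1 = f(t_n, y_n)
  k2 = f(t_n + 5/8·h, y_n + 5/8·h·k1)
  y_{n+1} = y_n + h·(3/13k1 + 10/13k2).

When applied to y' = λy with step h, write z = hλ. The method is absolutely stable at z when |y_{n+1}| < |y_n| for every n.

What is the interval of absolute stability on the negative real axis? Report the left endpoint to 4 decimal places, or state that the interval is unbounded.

On y'=λy, z=hλ:
  k1=λy_n ⇒ h·k1=z·y_n;  k2=λ(1+5/8z)y_n ⇒ h·k2=z(1+5/8z)y_n
  y_{n+1}/y_n = 1 + 3/13z + 10/13z(1+5/8z) = 1 + z + 25/52z²
  so R(z) = 1 + z + 25/52z².

Solve |R(x)|<1 on ℝ⁻.
x=-1: |R|=0.4808
R=1: x+25/52x²=0 ⇒ x=−52/25=-2.0800; min R=1−1/(4·25/52)=0.4800>−1
Confirm numerically:
  x=-2.016: |R|=0.93797 <1
  x=-1.793: |R|=0.75260 <1
  x=-1.517: |R|=0.58939 <1
  x=-0.894: |R|=0.49025 <1
  x=-2.242: |R|=1.17462 >1
  x=-2.113: |R|=1.03352 >1
Stable set (-2.0800, 0).

(-2.0800, 0).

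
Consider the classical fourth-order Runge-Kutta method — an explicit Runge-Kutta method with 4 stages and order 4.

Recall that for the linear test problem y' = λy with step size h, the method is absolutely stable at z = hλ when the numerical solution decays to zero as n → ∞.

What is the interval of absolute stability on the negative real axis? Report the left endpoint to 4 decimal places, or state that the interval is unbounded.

z∈(-2.7853,0).

With y'=λy (z=hλ):
  order 4, 4-stage ⇒ R(z)=1+z+z^2/2+z^3/6+z^4/24
  (e.g. R(-0.71)=0.49299, |R|=0.49299)

Need |R(x)|<1, x<0.
x=-0.71: |R|=0.4930
|R(-1.91)|=0.3073 |R(-1.48)|=0.2748 |R(-1.38)|=0.2853
Bisect:
  x_lo=-3.1848 |R|=1.7893  x_hi=-0.0964 |R|=0.9081
  mid=-1.64057 |R|=0.27107 →hi
  mid=-2.41267 |R|=0.56896 →hi
  mid=-2.79871 |R|=1.02042 →lo
  mid=-2.60569 |R|=0.76130 →hi
  mid=-2.70220 |R|=0.88178 →hi
  mid=-2.75046 |R|=0.94873 →hi
  mid=-2.77458 |R|=0.98397 →hi
  mid=-2.78665 |R|=1.00204 →lo
  mid=-2.78062 |R|=0.99297 →hi
  ...
  [-2.78533,-2.78514] ⇒ x*=-2.7853
Interval (-2.7853, 0).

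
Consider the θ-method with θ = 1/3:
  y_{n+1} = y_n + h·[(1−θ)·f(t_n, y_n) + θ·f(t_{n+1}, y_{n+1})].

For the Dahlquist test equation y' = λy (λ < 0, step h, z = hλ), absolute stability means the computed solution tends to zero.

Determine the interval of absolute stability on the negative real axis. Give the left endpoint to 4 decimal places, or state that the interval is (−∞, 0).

Test eqn y'=λy, z=hλ:
  y_{n+1} = y_n + z·[2/3·y_n + 1/3·y_{n+1}] ⇒ (1 − 1/3z)y_{n+1} = (1 + 2/3z)y_n
  so R(z) = (1 + 2/3z)/(1 − 1/3z).

Solve |R(x)|<1 on ℝ⁻.
x=-1.35: |R|=0.0690
R=−1: 1+2/3x = −1+1/3x ⇒ -1/3x=2 ⇒ x=2/(-1/3)=-6.0000
Confirm numerically:
  x=-5.541: |R|=0.94626 <1
  x=-5.102: |R|=0.88916 <1
  x=-3.255: |R|=0.56115 <1
  x=-6.578: |R|=1.06035 >1
  x=-6.340: |R|=1.03640 >1
So |R|<1 on (-6.0000, 0).

(-6.0000, 0).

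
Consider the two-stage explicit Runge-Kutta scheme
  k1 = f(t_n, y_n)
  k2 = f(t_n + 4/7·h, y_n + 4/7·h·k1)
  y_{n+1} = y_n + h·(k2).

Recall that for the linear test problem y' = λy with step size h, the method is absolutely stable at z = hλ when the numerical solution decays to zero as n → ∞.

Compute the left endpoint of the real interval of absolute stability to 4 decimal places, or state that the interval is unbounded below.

z* = -1.7500.

On y'=λy, z=hλ:
  k1=λy_n ⇒ h·k1=z·y_n;  k2=λ(1+4/7z)y_n ⇒ h·k2=z(1+4/7z)y_n
  y_{n+1}/y_n = 1 + z(1+4/7z) = 1 + z + 4/7z²
  so R(z) = 1 + z + 4/7z².

Find x<0 with |R(x)|<1.
x=-1.05: |R|=0.5800
R=1: x+4/7x²=0 ⇒ x=−7/4=-1.7500; min R=1−1/(4·4/7)=0.5625>−1
Confirm numerically:
  x=-1.514: |R|=0.79583 <1
  x=-1.498: |R|=0.78429 <1
  x=-1.479: |R|=0.77097 <1
  x=-2.108: |R|=1.43124 >1
  x=-2.048: |R|=1.34875 >1
So |R|<1 on (-1.7500, 0).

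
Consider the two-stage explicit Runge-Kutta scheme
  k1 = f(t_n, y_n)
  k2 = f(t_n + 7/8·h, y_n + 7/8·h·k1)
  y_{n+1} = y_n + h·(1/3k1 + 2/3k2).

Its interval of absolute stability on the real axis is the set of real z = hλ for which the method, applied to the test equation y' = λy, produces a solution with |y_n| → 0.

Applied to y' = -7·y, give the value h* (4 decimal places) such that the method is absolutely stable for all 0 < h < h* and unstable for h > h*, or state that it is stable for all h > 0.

Set f=λy, z=hλ:
  k1=λy_n ⇒ h·k1=z·y_n;  k2=λ(1+7/8z)y_n ⇒ h·k2=z(1+7/8z)y_n
  y_{n+1}/y_n = 1 + 1/3z + 2/3z(1+7/8z) = 1 + z + 7/12z²
  ⇒ R(z) = 1 + z + 7/12z².

Boundary: |R(x)|=1, x<0.
x=-0.87: |R|=0.5715
R=1: x+7/12x²=0 ⇒ x=−12/7=-1.7143; min R=1−1/(4·7/12)=0.5714>−1
Confirm numerically:
  x=-1.669: |R|=0.95591 <1
  x=-1.605: |R|=0.89768 <1
  x=-1.168: |R|=0.62780 <1
  x=-1.034: |R|=0.58967 <1
  x=-2.182: |R|=1.59532 >1
  x=-1.981: |R|=1.30821 >1
Stable set (-1.7143, 0).

(-1.7143,0); λ=-7 ⇒ h* = (12/7)/7 = 0.2449.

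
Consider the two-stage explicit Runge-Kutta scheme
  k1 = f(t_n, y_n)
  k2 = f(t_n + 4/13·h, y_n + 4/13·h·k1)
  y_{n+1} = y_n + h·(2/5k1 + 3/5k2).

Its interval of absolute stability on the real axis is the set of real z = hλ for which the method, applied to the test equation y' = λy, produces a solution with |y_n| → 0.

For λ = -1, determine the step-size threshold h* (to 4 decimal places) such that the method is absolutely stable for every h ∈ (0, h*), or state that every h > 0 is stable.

(-5.4167,0); λ=-1 ⇒ h* = (65/12)/1 = 5.4167.

Test eqn y'=λy, z=hλ:
  k1=λy_n ⇒ h·k1=z·y_n;  k2=λ(1+4/13z)y_n ⇒ h·k2=z(1+4/13z)y_n
  y_{n+1}/y_n = 1 + 2/5z + 3/5z(1+4/13z) = 1 + z + 12/65z²
  Hence R(z) = 1 + z + 12/65z².

Solve |R(x)|<1 on ℝ⁻.
x=-0.37: |R|=0.6553
R=1: x+12/65x²=0 ⇒ x=−65/12=-5.4167; min R=1−1/(4·12/65)=-0.3542>−1
Confirm numerically:
  x=-5.297: |R|=0.88298 <1
  x=-4.247: |R|=0.08291 <1
  x=-3.708: |R|=0.16967 <1
  x=-3.495: |R|=0.23992 <1
  x=-5.834: |R|=1.44949 >1
  x=-5.816: |R|=1.42877 >1
Stable set (-5.4167, 0).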